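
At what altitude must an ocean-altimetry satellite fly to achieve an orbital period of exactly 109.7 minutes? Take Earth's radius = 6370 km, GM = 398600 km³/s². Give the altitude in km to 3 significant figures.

1220 km

T = 109.7 min = 6582.0 s.
From T = 2π√(a³/μ): a = (μ T²/4π²)^(1/3) = (398600 × 6582.0² / 4π²)^(1/3) = 7591 km.
Altitude h = a − R = 7591 − 6370 = 1221 km.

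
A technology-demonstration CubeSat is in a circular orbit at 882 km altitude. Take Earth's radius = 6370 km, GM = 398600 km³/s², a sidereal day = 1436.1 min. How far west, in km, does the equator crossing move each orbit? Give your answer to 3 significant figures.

2850 km

Semi-major axis a = 6370 + 882 = 7252 km. Period T = 2π√(a³/μ) = 2π√(7252³/398600) = 6146.1 s = 102.43 min.
During one orbit Earth rotates (6146.1 / 86166) × 360° = 25.68°.
At the equator that is 25.68° × (2π·6370/360) km/° = 25.68 × 111.2 = 2855 km.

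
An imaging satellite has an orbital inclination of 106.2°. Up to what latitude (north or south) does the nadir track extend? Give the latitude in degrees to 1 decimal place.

Retrograde orbit: the ground track reaches ±(180° − i) = ±(180 − 106.2) = ±73.8°.

73.8°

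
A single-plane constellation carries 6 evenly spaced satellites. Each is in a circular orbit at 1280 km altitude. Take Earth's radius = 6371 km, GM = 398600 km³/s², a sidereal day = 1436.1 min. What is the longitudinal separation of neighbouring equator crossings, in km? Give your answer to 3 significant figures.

516 km

Semi-major axis a = 6371 + 1280 = 7651 km. Period T = 2π√(a³/μ) = 2π√(7651³/398600) = 6660.2 s = 111.00 min.
Single-satellite node shift = (6660.2/86166) × 360° = 27.83°.
With 6 satellites evenly phased, successive equator crossings are 27.83/6 = 4.638° apart.
That is 4.638 × 111.2 = 516 km at the equator.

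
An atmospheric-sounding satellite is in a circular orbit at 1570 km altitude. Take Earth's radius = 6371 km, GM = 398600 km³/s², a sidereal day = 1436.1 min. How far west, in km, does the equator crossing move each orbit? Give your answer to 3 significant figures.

3270 km

Semi-major axis a = 6371 + 1570 = 7941 km. Period T = 2π√(a³/μ) = 2π√(7941³/398600) = 7042.5 s = 117.37 min.
During one orbit Earth rotates (7042.5 / 86166) × 360° = 29.42°.
At the equator that is 29.42° × (2π·6371/360) km/° = 29.42 × 111.2 = 3272 km.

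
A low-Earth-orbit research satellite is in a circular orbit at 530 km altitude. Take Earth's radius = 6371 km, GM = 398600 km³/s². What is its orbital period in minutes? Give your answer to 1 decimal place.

Semi-major axis a = 6371 + 530 = 6901 km. Period T = 2π√(a³/μ) = 2π√(6901³/398600) = 5705.3 s = 95.09 min.

95.1 min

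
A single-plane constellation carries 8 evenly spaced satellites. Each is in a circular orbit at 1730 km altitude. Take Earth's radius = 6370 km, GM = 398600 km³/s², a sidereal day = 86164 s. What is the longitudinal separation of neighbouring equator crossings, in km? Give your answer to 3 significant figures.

421 km

Semi-major axis a = 6370 + 1730 = 8100 km. Period T = 2π√(a³/μ) = 2π√(8100³/398600) = 7255.0 s = 120.92 min.
Single-satellite node shift = (7255.0/86164) × 360° = 30.31°.
With 8 satellites evenly phased, successive equator crossings are 30.31/8 = 3.789° apart.
That is 3.789 × 111.2 = 421 km at the equator.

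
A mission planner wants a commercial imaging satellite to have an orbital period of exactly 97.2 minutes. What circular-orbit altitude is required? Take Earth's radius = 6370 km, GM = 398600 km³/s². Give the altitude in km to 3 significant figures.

T = 97.2 min = 5832.0 s.
From T = 2π√(a³/μ): a = (μ T²/4π²)^(1/3) = (398600 × 5832.0² / 4π²)^(1/3) = 7003 km.
Altitude h = a − R = 7003 − 6370 = 633 km.

633 km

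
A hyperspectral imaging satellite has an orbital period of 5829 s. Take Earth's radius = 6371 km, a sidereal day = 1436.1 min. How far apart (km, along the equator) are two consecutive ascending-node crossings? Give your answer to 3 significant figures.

During one orbit Earth rotates (5829.0 / 86166) × 360° = 24.35°.
At the equator that is 24.35° × (2π·6371/360) km/° = 24.35 × 111.2 = 2708 km.

2710 km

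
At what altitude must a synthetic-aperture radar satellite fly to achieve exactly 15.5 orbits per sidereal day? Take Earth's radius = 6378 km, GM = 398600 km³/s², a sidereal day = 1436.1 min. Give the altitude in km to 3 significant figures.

405 km

Required period T = 86166 / 15.5 = 5559.1 s.
From T = 2π√(a³/μ): a = (μ T²/4π²)^(1/3) = (398600 × 5559.1² / 4π²)^(1/3) = 6783 km.
Altitude h = a − R = 6783 − 6378 = 405 km.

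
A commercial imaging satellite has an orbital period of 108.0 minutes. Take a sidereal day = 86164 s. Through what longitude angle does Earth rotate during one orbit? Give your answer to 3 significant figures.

T = 108.0 min = 6480.0 s.
During one orbit Earth rotates (6480.0 / 86164) × 360° = 27.07°.

27.1°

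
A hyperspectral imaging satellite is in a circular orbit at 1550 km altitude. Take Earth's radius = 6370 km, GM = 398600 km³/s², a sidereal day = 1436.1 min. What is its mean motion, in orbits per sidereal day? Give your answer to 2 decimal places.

12.28

Semi-major axis a = 6370 + 1550 = 7920 km. Period T = 2π√(a³/μ) = 2π√(7920³/398600) = 7014.5 s = 116.91 min.
Orbits per sidereal day = 86166 / 7014.5 = 12.284.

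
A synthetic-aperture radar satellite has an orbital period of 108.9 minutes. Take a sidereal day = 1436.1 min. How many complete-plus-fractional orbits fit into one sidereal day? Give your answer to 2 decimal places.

13.19

T = 108.9 min = 6534.0 s.
Orbits per sidereal day = 86166 / 6534.0 = 13.187.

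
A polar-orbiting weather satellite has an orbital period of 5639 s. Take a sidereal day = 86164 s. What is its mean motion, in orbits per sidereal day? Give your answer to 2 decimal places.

Orbits per sidereal day = 86164 / 5639.0 = 15.280.

15.28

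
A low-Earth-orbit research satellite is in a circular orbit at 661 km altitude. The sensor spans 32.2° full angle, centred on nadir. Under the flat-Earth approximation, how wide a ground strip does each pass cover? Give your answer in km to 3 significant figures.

382 km

Half-angle = 32.2°/2 = 16.1°.
Swath width ≈ 2h·tan(θ/2) = 2 × 661 × tan(16.1°) = 381.6 km.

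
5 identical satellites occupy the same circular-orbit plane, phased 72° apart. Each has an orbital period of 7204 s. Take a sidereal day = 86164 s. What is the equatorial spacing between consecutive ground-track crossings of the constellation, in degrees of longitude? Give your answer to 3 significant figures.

6.02°

Single-satellite node shift = (7204.0/86164) × 360° = 30.10°.
With 5 satellites evenly phased, successive equator crossings are 30.10/5 = 6.020° apart.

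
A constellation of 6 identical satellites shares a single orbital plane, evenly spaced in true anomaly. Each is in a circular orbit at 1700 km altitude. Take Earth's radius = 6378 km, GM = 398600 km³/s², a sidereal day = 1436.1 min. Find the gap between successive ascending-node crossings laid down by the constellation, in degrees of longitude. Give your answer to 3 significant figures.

5.03°

Semi-major axis a = 6378 + 1700 = 8078 km. Period T = 2π√(a³/μ) = 2π√(8078³/398600) = 7225.5 s = 120.42 min.
Single-satellite node shift = (7225.5/86166) × 360° = 30.19°.
With 6 satellites evenly phased, successive equator crossings are 30.19/6 = 5.031° apart.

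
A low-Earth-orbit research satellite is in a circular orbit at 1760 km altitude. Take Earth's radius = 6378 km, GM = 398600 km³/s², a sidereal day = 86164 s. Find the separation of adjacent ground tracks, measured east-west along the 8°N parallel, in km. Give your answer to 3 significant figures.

Semi-major axis a = 6378 + 1760 = 8138 km. Period T = 2π√(a³/μ) = 2π√(8138³/398600) = 7306.1 s = 121.77 min.
Node shift per orbit = (7306.1/86164) × 360° = 30.53°.
Equatorial spacing = 30.53 × 111.3 km/° = 3398 km.
At 8° latitude, spacing = 3398 × cos(8°) = 3365 km.

3360 km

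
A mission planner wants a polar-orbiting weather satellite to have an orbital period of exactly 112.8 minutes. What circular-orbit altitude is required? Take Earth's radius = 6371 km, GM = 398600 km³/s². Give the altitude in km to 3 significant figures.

T = 112.8 min = 6768.0 s.
From T = 2π√(a³/μ): a = (μ T²/4π²)^(1/3) = (398600 × 6768.0² / 4π²)^(1/3) = 7733 km.
Altitude h = a − R = 7733 − 6371 = 1362 km.

1360 km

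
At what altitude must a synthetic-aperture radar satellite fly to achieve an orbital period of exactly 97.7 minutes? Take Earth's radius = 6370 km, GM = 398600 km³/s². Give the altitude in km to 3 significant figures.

T = 97.7 min = 5862.0 s.
From T = 2π√(a³/μ): a = (μ T²/4π²)^(1/3) = (398600 × 5862.0² / 4π²)^(1/3) = 7027 km.
Altitude h = a − R = 7027 − 6370 = 657 km.

657 km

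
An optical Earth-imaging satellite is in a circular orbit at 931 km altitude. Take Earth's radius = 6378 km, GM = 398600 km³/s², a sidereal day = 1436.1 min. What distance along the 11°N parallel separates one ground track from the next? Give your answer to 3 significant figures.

Semi-major axis a = 6378 + 931 = 7309 km. Period T = 2π√(a³/μ) = 2π√(7309³/398600) = 6218.7 s = 103.64 min.
Node shift per orbit = (6218.7/86166) × 360° = 25.98°.
Equatorial spacing = 25.98 × 111.3 km/° = 2892 km.
At 11° latitude, spacing = 2892 × cos(11°) = 2839 km.

2840 km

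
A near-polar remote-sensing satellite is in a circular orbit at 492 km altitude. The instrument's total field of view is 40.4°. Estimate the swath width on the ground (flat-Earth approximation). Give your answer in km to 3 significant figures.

Half-angle = 40.4°/2 = 20.2°.
Swath width ≈ 2h·tan(θ/2) = 2 × 492 × tan(20.2°) = 362.0 km.

362 km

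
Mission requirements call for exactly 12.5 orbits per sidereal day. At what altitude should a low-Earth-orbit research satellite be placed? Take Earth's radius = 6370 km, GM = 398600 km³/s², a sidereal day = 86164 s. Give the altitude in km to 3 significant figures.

1460 km

Required period T = 86164 / 12.5 = 6893.1 s.
From T = 2π√(a³/μ): a = (μ T²/4π²)^(1/3) = (398600 × 6893.1² / 4π²)^(1/3) = 7828 km.
Altitude h = a − R = 7828 − 6370 = 1458 km.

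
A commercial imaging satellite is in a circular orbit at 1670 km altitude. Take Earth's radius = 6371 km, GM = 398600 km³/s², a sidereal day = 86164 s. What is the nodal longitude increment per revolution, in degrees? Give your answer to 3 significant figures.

30.0°

Semi-major axis a = 6371 + 1670 = 8041 km. Period T = 2π√(a³/μ) = 2π√(8041³/398600) = 7175.9 s = 119.60 min.
During one orbit Earth rotates (7175.9 / 86164) × 360° = 29.98°.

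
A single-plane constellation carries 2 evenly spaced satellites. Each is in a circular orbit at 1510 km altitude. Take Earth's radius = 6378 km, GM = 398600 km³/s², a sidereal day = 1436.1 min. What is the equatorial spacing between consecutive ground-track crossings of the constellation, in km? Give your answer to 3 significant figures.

1620 km

Semi-major axis a = 6378 + 1510 = 7888 km. Period T = 2π√(a³/μ) = 2π√(7888³/398600) = 6972.1 s = 116.20 min.
Single-satellite node shift = (6972.1/86166) × 360° = 29.13°.
With 2 satellites evenly phased, successive equator crossings are 29.13/2 = 14.565° apart.
That is 14.565 × 111.3 = 1621 km at the equator.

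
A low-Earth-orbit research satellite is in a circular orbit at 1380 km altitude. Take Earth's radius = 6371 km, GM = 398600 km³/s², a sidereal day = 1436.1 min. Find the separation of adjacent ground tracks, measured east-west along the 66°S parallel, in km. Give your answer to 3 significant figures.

1280 km

Semi-major axis a = 6371 + 1380 = 7751 km. Period T = 2π√(a³/μ) = 2π√(7751³/398600) = 6791.2 s = 113.19 min.
Node shift per orbit = (6791.2/86166) × 360° = 28.37°.
Equatorial spacing = 28.37 × 111.2 km/° = 3155 km.
At 66° latitude, spacing = 3155 × cos(66°) = 1283 km.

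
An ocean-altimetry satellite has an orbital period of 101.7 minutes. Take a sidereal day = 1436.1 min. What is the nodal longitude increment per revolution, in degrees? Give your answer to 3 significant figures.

T = 101.7 min = 6102.0 s.
During one orbit Earth rotates (6102.0 / 86166) × 360° = 25.49°.

25.5°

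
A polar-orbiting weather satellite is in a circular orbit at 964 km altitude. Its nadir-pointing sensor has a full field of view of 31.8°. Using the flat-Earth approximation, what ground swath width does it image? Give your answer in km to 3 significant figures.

549 km

Half-angle = 31.8°/2 = 15.9°.
Swath width ≈ 2h·tan(θ/2) = 2 × 964 × tan(15.9°) = 549.2 km.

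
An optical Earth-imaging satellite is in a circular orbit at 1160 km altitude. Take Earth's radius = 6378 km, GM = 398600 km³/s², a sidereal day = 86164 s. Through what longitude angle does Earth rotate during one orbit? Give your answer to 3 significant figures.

Semi-major axis a = 6378 + 1160 = 7538 km. Period T = 2π√(a³/μ) = 2π√(7538³/398600) = 6513.2 s = 108.55 min.
During one orbit Earth rotates (6513.2 / 86164) × 360° = 27.21°.

27.2°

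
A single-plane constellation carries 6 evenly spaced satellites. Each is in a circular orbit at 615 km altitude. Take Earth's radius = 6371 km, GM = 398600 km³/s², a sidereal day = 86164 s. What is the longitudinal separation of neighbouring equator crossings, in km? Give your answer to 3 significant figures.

450 km

Semi-major axis a = 6371 + 615 = 6986 km. Period T = 2π√(a³/μ) = 2π√(6986³/398600) = 5811.0 s = 96.85 min.
Single-satellite node shift = (5811.0/86164) × 360° = 24.28°.
With 6 satellites evenly phased, successive equator crossings are 24.28/6 = 4.046° apart.
That is 4.046 × 111.2 = 450 km at the equator.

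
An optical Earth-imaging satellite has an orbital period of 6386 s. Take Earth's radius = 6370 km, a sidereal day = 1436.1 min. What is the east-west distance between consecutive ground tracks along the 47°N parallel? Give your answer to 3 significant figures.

Node shift per orbit = (6386.0/86166) × 360° = 26.68°.
Equatorial spacing = 26.68 × 111.2 km/° = 2966 km.
At 47° latitude, spacing = 2966 × cos(47°) = 2023 km.

2020 km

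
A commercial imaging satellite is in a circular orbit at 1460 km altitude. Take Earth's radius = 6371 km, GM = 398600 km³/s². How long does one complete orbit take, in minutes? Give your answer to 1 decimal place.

Semi-major axis a = 6371 + 1460 = 7831 km. Period T = 2π√(a³/μ) = 2π√(7831³/398600) = 6896.6 s = 114.94 min.

114.9 min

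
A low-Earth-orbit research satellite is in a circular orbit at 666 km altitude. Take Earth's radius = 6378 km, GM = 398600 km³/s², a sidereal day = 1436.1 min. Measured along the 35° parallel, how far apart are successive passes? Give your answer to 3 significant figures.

2240 km

Semi-major axis a = 6378 + 666 = 7044 km. Period T = 2π√(a³/μ) = 2π√(7044³/398600) = 5883.6 s = 98.06 min.
Node shift per orbit = (5883.6/86166) × 360° = 24.58°.
Equatorial spacing = 24.58 × 111.3 km/° = 2736 km.
At 35° latitude, spacing = 2736 × cos(35°) = 2241 km.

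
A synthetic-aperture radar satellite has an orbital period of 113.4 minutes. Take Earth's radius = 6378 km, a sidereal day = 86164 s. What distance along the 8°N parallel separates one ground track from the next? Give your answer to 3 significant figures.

T = 113.4 min = 6804.0 s.
Node shift per orbit = (6804.0/86164) × 360° = 28.43°.
Equatorial spacing = 28.43 × 111.3 km/° = 3164 km.
At 8° latitude, spacing = 3164 × cos(8°) = 3134 km.

3130 km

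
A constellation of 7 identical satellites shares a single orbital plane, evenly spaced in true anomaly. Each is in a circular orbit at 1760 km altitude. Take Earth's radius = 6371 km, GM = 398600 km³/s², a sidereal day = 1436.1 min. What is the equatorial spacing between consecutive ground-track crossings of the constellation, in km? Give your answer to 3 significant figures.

484 km

Semi-major axis a = 6371 + 1760 = 8131 km. Period T = 2π√(a³/μ) = 2π√(8131³/398600) = 7296.7 s = 121.61 min.
Single-satellite node shift = (7296.7/86166) × 360° = 30.49°.
With 7 satellites evenly phased, successive equator crossings are 30.49/7 = 4.355° apart.
That is 4.355 × 111.2 = 484 km at the equator.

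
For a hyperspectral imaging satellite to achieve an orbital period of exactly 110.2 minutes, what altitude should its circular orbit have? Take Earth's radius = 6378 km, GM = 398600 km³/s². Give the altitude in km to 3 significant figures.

1240 km

T = 110.2 min = 6612.0 s.
From T = 2π√(a³/μ): a = (μ T²/4π²)^(1/3) = (398600 × 6612.0² / 4π²)^(1/3) = 7614 km.
Altitude h = a − R = 7614 − 6378 = 1236 km.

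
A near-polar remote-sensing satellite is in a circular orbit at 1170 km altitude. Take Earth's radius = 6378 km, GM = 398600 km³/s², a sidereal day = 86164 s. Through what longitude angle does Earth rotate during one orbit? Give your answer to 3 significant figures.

27.3°

Semi-major axis a = 6378 + 1170 = 7548 km. Period T = 2π√(a³/μ) = 2π√(7548³/398600) = 6526.2 s = 108.77 min.
During one orbit Earth rotates (6526.2 / 86164) × 360° = 27.27°.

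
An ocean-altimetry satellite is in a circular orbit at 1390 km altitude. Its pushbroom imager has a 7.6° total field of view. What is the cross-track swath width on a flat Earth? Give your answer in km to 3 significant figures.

Half-angle = 7.6°/2 = 3.8°.
Swath width ≈ 2h·tan(θ/2) = 2 × 1390 × tan(3.8°) = 184.6 km.

185 km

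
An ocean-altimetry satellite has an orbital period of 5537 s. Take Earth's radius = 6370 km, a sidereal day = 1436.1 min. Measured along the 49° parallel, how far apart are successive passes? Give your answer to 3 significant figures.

1690 km

Node shift per orbit = (5537.0/86166) × 360° = 23.13°.
Equatorial spacing = 23.13 × 111.2 km/° = 2572 km.
At 49° latitude, spacing = 2572 × cos(49°) = 1687 km.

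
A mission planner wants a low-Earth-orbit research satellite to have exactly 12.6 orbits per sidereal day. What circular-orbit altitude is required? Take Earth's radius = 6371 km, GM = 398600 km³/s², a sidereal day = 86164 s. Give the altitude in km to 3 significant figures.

Required period T = 86164 / 12.6 = 6838.4 s.
From T = 2π√(a³/μ): a = (μ T²/4π²)^(1/3) = (398600 × 6838.4² / 4π²)^(1/3) = 7787 km.
Altitude h = a − R = 7787 − 6371 = 1416 km.

1420 km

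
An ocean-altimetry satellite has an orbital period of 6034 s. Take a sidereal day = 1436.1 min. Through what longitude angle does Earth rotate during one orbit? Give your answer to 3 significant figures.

During one orbit Earth rotates (6034.0 / 86166) × 360° = 25.21°.

25.2°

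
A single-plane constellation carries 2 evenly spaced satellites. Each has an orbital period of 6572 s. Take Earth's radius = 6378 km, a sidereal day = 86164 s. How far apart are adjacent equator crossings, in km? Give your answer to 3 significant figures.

Single-satellite node shift = (6572.0/86164) × 360° = 27.46°.
With 2 satellites evenly phased, successive equator crossings are 27.46/2 = 13.729° apart.
That is 13.729 × 111.3 = 1528 km at the equator.

1530 km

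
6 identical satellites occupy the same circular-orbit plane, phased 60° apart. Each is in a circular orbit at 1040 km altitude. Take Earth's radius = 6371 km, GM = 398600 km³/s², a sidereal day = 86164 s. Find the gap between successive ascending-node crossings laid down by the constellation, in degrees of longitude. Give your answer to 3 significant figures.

Semi-major axis a = 6371 + 1040 = 7411 km. Period T = 2π√(a³/μ) = 2π√(7411³/398600) = 6349.3 s = 105.82 min.
Single-satellite node shift = (6349.3/86164) × 360° = 26.53°.
With 6 satellites evenly phased, successive equator crossings are 26.53/6 = 4.421° apart.

4.42°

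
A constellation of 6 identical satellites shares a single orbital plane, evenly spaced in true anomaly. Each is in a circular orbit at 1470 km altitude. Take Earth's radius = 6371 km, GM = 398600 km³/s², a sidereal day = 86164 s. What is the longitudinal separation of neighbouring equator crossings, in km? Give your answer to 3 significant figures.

535 km

Semi-major axis a = 6371 + 1470 = 7841 km. Period T = 2π√(a³/μ) = 2π√(7841³/398600) = 6909.8 s = 115.16 min.
Single-satellite node shift = (6909.8/86164) × 360° = 28.87°.
With 6 satellites evenly phased, successive equator crossings are 28.87/6 = 4.812° apart.
That is 4.812 × 111.2 = 535 km at the equator.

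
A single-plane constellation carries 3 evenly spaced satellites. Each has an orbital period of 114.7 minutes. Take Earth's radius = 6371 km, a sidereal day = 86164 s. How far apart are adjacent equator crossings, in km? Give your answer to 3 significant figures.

1070 km

T = 114.7 min = 6882.0 s.
Single-satellite node shift = (6882.0/86164) × 360° = 28.75°.
With 3 satellites evenly phased, successive equator crossings are 28.75/3 = 9.585° apart.
That is 9.585 × 111.2 = 1066 km at the equator.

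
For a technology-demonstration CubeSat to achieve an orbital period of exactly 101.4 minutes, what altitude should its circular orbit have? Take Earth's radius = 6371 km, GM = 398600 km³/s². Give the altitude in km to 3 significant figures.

832 km

T = 101.4 min = 6084.0 s.
From T = 2π√(a³/μ): a = (μ T²/4π²)^(1/3) = (398600 × 6084.0² / 4π²)^(1/3) = 7203 km.
Altitude h = a − R = 7203 − 6371 = 832 km.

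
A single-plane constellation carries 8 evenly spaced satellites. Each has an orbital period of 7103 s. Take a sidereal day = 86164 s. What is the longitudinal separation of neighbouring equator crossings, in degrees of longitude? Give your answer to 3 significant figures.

Single-satellite node shift = (7103.0/86164) × 360° = 29.68°.
With 8 satellites evenly phased, successive equator crossings are 29.68/8 = 3.710° apart.

3.71°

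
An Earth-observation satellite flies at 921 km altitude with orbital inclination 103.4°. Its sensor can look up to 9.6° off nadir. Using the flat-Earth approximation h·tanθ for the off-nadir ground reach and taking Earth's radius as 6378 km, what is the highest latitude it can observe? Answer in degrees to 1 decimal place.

Retrograde orbit: the ground track reaches ±(180° − i) = ±(180 − 103.4) = ±76.6°.
Sensor half-swath on the ground ≈ 921·tan(9.6°) = 156 km = 1.40° of latitude.
Maximum observable latitude ≈ 76.6 + 1.40 = 78.0°.

78.0°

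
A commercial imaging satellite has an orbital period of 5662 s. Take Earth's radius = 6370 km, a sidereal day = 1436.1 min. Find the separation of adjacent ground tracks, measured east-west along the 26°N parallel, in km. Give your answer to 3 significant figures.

Node shift per orbit = (5662.0/86166) × 360° = 23.66°.
Equatorial spacing = 23.66 × 111.2 km/° = 2630 km.
At 26° latitude, spacing = 2630 × cos(26°) = 2364 km.

2360 km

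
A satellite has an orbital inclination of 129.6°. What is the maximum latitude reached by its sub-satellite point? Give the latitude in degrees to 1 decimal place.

Retrograde orbit: the ground track reaches ±(180° − i) = ±(180 − 129.6) = ±50.4°.

50.4°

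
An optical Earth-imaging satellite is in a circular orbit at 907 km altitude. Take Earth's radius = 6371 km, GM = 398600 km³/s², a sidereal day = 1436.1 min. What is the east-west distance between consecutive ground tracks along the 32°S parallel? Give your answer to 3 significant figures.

2430 km

Semi-major axis a = 6371 + 907 = 7278 km. Period T = 2π√(a³/μ) = 2π√(7278³/398600) = 6179.2 s = 102.99 min.
Node shift per orbit = (6179.2/86166) × 360° = 25.82°.
Equatorial spacing = 25.82 × 111.2 km/° = 2871 km.
At 32° latitude, spacing = 2871 × cos(32°) = 2434 km.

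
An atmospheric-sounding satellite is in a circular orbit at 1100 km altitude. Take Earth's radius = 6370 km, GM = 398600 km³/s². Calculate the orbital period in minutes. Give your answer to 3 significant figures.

Semi-major axis a = 6370 + 1100 = 7470 km. Period T = 2π√(a³/μ) = 2π√(7470³/398600) = 6425.3 s = 107.09 min.

107 min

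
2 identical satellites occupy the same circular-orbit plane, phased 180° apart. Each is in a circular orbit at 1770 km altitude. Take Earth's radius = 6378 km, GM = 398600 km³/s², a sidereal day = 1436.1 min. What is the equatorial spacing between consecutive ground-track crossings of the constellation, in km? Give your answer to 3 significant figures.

Semi-major axis a = 6378 + 1770 = 8148 km. Period T = 2π√(a³/μ) = 2π√(8148³/398600) = 7319.6 s = 121.99 min.
Single-satellite node shift = (7319.6/86166) × 360° = 30.58°.
With 2 satellites evenly phased, successive equator crossings are 30.58/2 = 15.291° apart.
That is 15.291 × 111.3 = 1702 km at the equator.

1700 km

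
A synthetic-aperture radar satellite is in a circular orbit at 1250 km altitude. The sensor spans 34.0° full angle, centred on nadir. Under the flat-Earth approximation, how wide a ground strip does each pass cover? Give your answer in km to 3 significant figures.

764 km

Half-angle = 34.0°/2 = 17°.
Swath width ≈ 2h·tan(θ/2) = 2 × 1250 × tan(17°) = 764.3 km.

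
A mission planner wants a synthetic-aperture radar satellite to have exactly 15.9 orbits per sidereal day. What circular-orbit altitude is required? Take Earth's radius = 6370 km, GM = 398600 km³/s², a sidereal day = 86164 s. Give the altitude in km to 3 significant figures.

298 km

Required period T = 86164 / 15.9 = 5419.1 s.
From T = 2π√(a³/μ): a = (μ T²/4π²)^(1/3) = (398600 × 5419.1² / 4π²)^(1/3) = 6668 km.
Altitude h = a − R = 6668 − 6370 = 298 km.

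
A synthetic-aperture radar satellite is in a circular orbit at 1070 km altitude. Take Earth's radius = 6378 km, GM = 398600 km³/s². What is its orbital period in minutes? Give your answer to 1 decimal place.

Semi-major axis a = 6378 + 1070 = 7448 km. Period T = 2π√(a³/μ) = 2π√(7448³/398600) = 6396.9 s = 106.62 min.

106.6 min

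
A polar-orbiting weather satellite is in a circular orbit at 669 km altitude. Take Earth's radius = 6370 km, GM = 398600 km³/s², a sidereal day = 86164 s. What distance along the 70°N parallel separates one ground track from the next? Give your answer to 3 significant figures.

Semi-major axis a = 6370 + 669 = 7039 km. Period T = 2π√(a³/μ) = 2π√(7039³/398600) = 5877.3 s = 97.95 min.
Node shift per orbit = (5877.3/86164) × 360° = 24.56°.
Equatorial spacing = 24.56 × 111.2 km/° = 2730 km.
At 70° latitude, spacing = 2730 × cos(70°) = 934 km.

934 km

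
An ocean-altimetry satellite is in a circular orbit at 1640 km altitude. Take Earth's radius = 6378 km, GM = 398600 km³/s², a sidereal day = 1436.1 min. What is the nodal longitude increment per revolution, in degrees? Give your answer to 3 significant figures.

Semi-major axis a = 6378 + 1640 = 8018 km. Period T = 2π√(a³/μ) = 2π√(8018³/398600) = 7145.1 s = 119.09 min.
During one orbit Earth rotates (7145.1 / 86166) × 360° = 29.85°.

29.9°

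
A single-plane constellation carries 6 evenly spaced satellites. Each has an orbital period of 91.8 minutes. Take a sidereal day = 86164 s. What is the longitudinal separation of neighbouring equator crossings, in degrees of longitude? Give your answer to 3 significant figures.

T = 91.8 min = 5508.0 s.
Single-satellite node shift = (5508.0/86164) × 360° = 23.01°.
With 6 satellites evenly phased, successive equator crossings are 23.01/6 = 3.835° apart.

3.84°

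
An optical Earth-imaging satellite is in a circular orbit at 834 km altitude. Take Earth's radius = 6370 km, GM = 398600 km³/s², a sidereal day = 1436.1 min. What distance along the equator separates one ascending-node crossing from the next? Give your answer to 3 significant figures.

Semi-major axis a = 6370 + 834 = 7204 km. Period T = 2π√(a³/μ) = 2π√(7204³/398600) = 6085.2 s = 101.42 min.
During one orbit Earth rotates (6085.2 / 86166) × 360° = 25.42°.
At the equator that is 25.42° × (2π·6370/360) km/° = 25.42 × 111.2 = 2827 km.

2830 km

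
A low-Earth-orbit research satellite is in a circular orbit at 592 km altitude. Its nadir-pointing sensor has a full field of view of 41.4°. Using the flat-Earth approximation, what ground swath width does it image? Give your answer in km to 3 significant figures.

Half-angle = 41.4°/2 = 20.7°.
Swath width ≈ 2h·tan(θ/2) = 2 × 592 × tan(20.7°) = 447.4 km.

447 km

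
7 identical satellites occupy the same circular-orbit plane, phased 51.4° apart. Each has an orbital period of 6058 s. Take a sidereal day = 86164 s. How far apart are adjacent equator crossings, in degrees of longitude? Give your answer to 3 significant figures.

3.62°

Single-satellite node shift = (6058.0/86164) × 360° = 25.31°.
With 7 satellites evenly phased, successive equator crossings are 25.31/7 = 3.616° apart.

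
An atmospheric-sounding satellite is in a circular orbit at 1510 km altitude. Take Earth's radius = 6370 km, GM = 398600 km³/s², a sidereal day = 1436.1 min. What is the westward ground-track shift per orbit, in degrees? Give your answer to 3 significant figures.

29.1°

Semi-major axis a = 6370 + 1510 = 7880 km. Period T = 2π√(a³/μ) = 2π√(7880³/398600) = 6961.5 s = 116.02 min.
During one orbit Earth rotates (6961.5 / 86166) × 360° = 29.08°.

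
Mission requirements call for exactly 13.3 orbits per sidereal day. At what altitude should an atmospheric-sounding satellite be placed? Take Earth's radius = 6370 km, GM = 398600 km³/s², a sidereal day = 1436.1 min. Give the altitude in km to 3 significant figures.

1140 km

Required period T = 86166 / 13.3 = 6478.6 s.
From T = 2π√(a³/μ): a = (μ T²/4π²)^(1/3) = (398600 × 6478.6² / 4π²)^(1/3) = 7511 km.
Altitude h = a − R = 7511 − 6370 = 1141 km.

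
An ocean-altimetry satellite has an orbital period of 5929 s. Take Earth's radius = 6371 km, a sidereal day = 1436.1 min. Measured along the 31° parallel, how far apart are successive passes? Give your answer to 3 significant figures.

2360 km

Node shift per orbit = (5929.0/86166) × 360° = 24.77°.
Equatorial spacing = 24.77 × 111.2 km/° = 2754 km.
At 31° latitude, spacing = 2754 × cos(31°) = 2361 km.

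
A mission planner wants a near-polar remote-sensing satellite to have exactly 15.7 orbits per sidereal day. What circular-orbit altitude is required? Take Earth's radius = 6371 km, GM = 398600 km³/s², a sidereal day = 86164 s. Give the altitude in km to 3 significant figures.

Required period T = 86164 / 15.7 = 5488.2 s.
From T = 2π√(a³/μ): a = (μ T²/4π²)^(1/3) = (398600 × 5488.2² / 4π²)^(1/3) = 6725 km.
Altitude h = a − R = 6725 − 6371 = 354 km.

354 km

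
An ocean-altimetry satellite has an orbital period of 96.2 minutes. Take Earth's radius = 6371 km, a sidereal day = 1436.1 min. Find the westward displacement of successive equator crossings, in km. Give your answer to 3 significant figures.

T = 96.2 min = 5772.0 s.
During one orbit Earth rotates (5772.0 / 86166) × 360° = 24.12°.
At the equator that is 24.12° × (2π·6371/360) km/° = 24.12 × 111.2 = 2682 km.

2680 km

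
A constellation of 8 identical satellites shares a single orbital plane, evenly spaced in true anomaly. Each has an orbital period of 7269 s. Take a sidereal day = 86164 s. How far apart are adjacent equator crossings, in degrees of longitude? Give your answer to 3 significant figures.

3.80°

Single-satellite node shift = (7269.0/86164) × 360° = 30.37°.
With 8 satellites evenly phased, successive equator crossings are 30.37/8 = 3.796° apart.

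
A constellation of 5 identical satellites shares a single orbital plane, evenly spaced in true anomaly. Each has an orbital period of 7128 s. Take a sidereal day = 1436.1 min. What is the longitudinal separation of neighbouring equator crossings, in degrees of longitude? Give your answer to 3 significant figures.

Single-satellite node shift = (7128.0/86166) × 360° = 29.78°.
With 5 satellites evenly phased, successive equator crossings are 29.78/5 = 5.956° apart.

5.96°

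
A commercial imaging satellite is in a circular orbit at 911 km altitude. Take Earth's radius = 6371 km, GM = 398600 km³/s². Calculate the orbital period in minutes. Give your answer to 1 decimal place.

103.1 min

Semi-major axis a = 6371 + 911 = 7282 km. Period T = 2π√(a³/μ) = 2π√(7282³/398600) = 6184.3 s = 103.07 min.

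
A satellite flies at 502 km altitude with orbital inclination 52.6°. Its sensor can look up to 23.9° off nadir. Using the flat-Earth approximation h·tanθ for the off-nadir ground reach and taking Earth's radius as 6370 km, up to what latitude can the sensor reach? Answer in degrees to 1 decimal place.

For a prograde orbit the ground track reaches latitude ±i = ±52.6°.
Sensor half-swath on the ground ≈ 502·tan(23.9°) = 222 km = 2.00° of latitude.
Maximum observable latitude ≈ 52.6 + 2.00 = 54.6°.

54.6°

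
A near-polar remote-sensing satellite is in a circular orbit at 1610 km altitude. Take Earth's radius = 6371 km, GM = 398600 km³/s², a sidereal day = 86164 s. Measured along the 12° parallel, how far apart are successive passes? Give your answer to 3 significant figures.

Semi-major axis a = 6371 + 1610 = 7981 km. Period T = 2π√(a³/μ) = 2π√(7981³/398600) = 7095.7 s = 118.26 min.
Node shift per orbit = (7095.7/86164) × 360° = 29.65°.
Equatorial spacing = 29.65 × 111.2 km/° = 3297 km.
At 12° latitude, spacing = 3297 × cos(12°) = 3225 km.

3220 km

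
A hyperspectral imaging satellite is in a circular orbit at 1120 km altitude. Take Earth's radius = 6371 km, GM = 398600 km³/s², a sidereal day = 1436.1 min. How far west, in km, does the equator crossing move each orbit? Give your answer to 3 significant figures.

3000 km

Semi-major axis a = 6371 + 1120 = 7491 km. Period T = 2π√(a³/μ) = 2π√(7491³/398600) = 6452.4 s = 107.54 min.
During one orbit Earth rotates (6452.4 / 86166) × 360° = 26.96°.
At the equator that is 26.96° × (2π·6371/360) km/° = 26.96 × 111.2 = 2998 km.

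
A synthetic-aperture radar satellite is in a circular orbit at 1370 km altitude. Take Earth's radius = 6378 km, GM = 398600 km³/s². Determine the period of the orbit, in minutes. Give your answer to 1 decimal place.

113.1 min

Semi-major axis a = 6378 + 1370 = 7748 km. Period T = 2π√(a³/μ) = 2π√(7748³/398600) = 6787.3 s = 113.12 min.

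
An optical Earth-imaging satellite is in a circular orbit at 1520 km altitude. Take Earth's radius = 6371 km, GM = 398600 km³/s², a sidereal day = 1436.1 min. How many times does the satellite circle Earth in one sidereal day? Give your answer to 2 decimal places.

12.35

Semi-major axis a = 6371 + 1520 = 7891 km. Period T = 2π√(a³/μ) = 2π√(7891³/398600) = 6976.0 s = 116.27 min.
Orbits per sidereal day = 86166 / 6976.0 = 12.352.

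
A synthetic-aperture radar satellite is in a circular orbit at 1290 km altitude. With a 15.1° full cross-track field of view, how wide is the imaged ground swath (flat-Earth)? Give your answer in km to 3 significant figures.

342 km

Half-angle = 15.1°/2 = 7.55°.
Swath width ≈ 2h·tan(θ/2) = 2 × 1290 × tan(7.55°) = 342.0 km.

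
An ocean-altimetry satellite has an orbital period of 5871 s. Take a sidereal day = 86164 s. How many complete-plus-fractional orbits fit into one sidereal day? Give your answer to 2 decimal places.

Orbits per sidereal day = 86164 / 5871.0 = 14.676.

14.68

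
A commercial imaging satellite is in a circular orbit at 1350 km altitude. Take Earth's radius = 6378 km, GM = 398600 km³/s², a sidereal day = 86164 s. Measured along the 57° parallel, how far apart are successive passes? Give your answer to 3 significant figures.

1710 km

Semi-major axis a = 6378 + 1350 = 7728 km. Period T = 2π√(a³/μ) = 2π√(7728³/398600) = 6761.0 s = 112.68 min.
Node shift per orbit = (6761.0/86164) × 360° = 28.25°.
Equatorial spacing = 28.25 × 111.3 km/° = 3144 km.
At 57° latitude, spacing = 3144 × cos(57°) = 1713 km.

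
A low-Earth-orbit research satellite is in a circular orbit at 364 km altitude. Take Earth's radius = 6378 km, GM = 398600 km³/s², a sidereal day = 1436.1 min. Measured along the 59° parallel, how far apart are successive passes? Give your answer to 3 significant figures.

1320 km

Semi-major axis a = 6378 + 364 = 6742 km. Period T = 2π√(a³/μ) = 2π√(6742³/398600) = 5509.3 s = 91.82 min.
Node shift per orbit = (5509.3/86166) × 360° = 23.02°.
Equatorial spacing = 23.02 × 111.3 km/° = 2562 km.
At 59° latitude, spacing = 2562 × cos(59°) = 1320 km.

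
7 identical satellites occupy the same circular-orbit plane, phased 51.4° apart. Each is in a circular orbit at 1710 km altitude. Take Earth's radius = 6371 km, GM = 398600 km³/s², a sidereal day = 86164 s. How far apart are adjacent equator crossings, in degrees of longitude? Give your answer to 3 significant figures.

Semi-major axis a = 6371 + 1710 = 8081 km. Period T = 2π√(a³/μ) = 2π√(8081³/398600) = 7229.5 s = 120.49 min.
Single-satellite node shift = (7229.5/86164) × 360° = 30.21°.
With 7 satellites evenly phased, successive equator crossings are 30.21/7 = 4.315° apart.

4.32°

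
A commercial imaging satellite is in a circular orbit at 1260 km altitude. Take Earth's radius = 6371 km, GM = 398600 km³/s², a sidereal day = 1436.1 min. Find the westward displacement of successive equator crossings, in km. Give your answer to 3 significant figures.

3080 km

Semi-major axis a = 6371 + 1260 = 7631 km. Period T = 2π√(a³/μ) = 2π√(7631³/398600) = 6634.1 s = 110.57 min.
During one orbit Earth rotates (6634.1 / 86166) × 360° = 27.72°.
At the equator that is 27.72° × (2π·6371/360) km/° = 27.72 × 111.2 = 3082 km.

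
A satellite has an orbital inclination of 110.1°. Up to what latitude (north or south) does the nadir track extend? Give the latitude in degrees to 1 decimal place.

69.9°

Retrograde orbit: the ground track reaches ±(180° − i) = ±(180 − 110.1) = ±69.9°.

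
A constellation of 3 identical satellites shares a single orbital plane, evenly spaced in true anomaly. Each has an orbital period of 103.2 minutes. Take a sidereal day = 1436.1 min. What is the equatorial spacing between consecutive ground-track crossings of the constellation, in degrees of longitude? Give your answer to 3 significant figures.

8.62°

T = 103.2 min = 6192.0 s.
Single-satellite node shift = (6192.0/86166) × 360° = 25.87°.
With 3 satellites evenly phased, successive equator crossings are 25.87/3 = 8.623° apart.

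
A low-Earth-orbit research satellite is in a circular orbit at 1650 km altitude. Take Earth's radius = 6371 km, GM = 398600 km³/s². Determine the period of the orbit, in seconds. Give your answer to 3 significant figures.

Semi-major axis a = 6371 + 1650 = 8021 km. Period T = 2π√(a³/μ) = 2π√(8021³/398600) = 7149.1 s = 119.15 min.

7150 seconds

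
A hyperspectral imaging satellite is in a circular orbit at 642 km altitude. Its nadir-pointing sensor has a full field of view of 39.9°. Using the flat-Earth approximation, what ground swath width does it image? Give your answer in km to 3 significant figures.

466 km

Half-angle = 39.9°/2 = 19.95°.
Swath width ≈ 2h·tan(θ/2) = 2 × 642 × tan(19.95°) = 466.1 km.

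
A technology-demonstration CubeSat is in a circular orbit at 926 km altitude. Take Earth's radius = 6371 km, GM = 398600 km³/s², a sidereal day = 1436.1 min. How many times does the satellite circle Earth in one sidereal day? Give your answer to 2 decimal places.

Semi-major axis a = 6371 + 926 = 7297 km. Period T = 2π√(a³/μ) = 2π√(7297³/398600) = 6203.4 s = 103.39 min.
Orbits per sidereal day = 86166 / 6203.4 = 13.890.

13.89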